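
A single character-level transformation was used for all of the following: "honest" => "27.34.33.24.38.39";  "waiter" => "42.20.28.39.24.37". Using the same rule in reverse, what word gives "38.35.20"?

spa

h is letter #8 and maps to 27: an offset of 19. Each letter is replaced by its alphabet position (a=1..z=26) + 19.
Undoing it on 38.35.20: 38→(38−19)÷1=19=s, 35→(35−19)÷1=16=p, 20→(20−19)÷1=1=a.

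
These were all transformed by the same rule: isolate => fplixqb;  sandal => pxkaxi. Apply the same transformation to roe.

olb

Each letter is shifted forward by 23 in the alphabet (a Caesar shift of +23).
For roe: r+23=o, o+23=l, e+23=b.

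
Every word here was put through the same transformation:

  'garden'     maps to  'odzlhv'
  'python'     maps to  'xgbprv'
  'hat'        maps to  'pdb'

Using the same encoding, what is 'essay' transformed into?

haadg

The shift depends on letter class: consonant g→o is +8, but vowel a→d is +3. Two shifts are in play — +3 for a/e/i/o/u, +8 for every other letter.
For essay: e(vowel)+3=h, s(cons)+8=a, s(cons)+8=a, a(vowel)+3=d, y(cons)+8=g.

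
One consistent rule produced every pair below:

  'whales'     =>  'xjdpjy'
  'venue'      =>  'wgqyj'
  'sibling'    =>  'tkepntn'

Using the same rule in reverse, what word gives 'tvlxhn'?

In whales: w→x is +1, h→j is +2, a→d is +3, l→p is +4 — the shift increases by 1 each position. The shift increases by 1 at each position, starting from +1: 1, 2, 3, ….
Reversing it on tvlxhn: t−1=s, v−2=t, l−3=i, x−4=t, h−5=c, n−6=h.

stitch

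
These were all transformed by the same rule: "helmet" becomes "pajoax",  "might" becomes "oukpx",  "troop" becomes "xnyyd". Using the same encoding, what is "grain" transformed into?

kngut

h(7)→p(15) and e(4)→a(0) fit y≡5x+6 (mod 26); the inverse of 5 mod 26 is 21. Treating letters as 0–25, the rule is x ↦ 5x + 6 (mod 26).
Applying it to grain: g(6)→5·6+6≡10=k; r(17)→5·17+6≡13=n; a(0)→5·0+6≡6=g; i(8)→5·8+6≡20=u; n(13)→5·13+6≡19=t (all mod 26).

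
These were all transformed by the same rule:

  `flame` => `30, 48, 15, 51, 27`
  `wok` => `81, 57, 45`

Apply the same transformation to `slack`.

f(#6)→30 and l(#12)→48: differences scale by 3, so n = 3·pos + 12. Each letter becomes 3×(its alphabet position, a=1..z=26) + 12.
For slack: s=19→69, l=12→48, a=1→15, c=3→21, k=11→45.

69, 48, 15, 21, 45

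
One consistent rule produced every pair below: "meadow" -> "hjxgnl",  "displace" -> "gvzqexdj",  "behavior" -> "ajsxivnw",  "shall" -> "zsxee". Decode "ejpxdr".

Each letter's alphabet position (a=0..z=25) is mapped through 3·x+23 mod 26 — an affine cipher.
Reversing it on ejpxdr: e(4)→9·(4−23)≡11=l; j(9)→9·(9−23)≡4=e; p(15)→9·(15−23)≡6=g; x(23)→9·(23−23)≡0=a; d(3)→9·(3−23)≡2=c; r(17)→9·(17−23)≡24=y (all mod 26).

legacy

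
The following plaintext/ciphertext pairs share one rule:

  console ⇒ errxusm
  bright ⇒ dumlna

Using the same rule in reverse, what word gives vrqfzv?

tomato

In console: c→e is +2, o→r is +3, n→r is +4, s→x is +5 — the shift increases by 1 each position. Each letter shifts forward by (position + 2), i.e. 2, 3, 4, … — the shift grows by one for each successive letter.
Undoing it on vrqfzv: v−2=t, r−3=o, q−4=m, f−5=a, z−6=t, v−7=o.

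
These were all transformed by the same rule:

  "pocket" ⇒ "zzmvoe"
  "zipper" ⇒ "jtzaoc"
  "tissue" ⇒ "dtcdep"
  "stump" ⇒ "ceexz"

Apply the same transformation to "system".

The shifts repeat in a cycle of length 2: positions 0,1,… shift by +10, +11, then the pattern repeats.
For system: s+10=c, y+11=j, s+10=c, t+11=e, e+10=o, m+11=x.

cjceox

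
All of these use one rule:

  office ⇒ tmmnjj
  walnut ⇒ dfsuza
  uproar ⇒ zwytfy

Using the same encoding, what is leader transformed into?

The shift depends on letter class: consonant f→m is +7, but vowel o→t is +5. Vowels shift forward by 5 and consonants shift forward by 7.
For leader: l(cons)+7=s, e(vowel)+5=j, a(vowel)+5=f, d(cons)+7=k, e(vowel)+5=j, r(cons)+7=y.

sjfkjy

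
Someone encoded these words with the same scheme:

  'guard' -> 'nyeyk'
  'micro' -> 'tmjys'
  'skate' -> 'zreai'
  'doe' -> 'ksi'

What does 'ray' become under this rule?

yef

Two shifts are in play — +4 for a/e/i/o/u, +7 for every other letter.
On ray: r(cons)+7=y, a(vowel)+4=e, y(cons)+7=f.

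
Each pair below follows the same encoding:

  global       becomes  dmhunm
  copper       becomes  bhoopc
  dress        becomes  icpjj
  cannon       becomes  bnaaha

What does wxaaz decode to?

funny

Each letter's alphabet position (a=0..z=25) is mapped through 7·x+13 mod 26 — an affine cipher.
Undoing it on wxaaz: w(22)→15·(22−13)≡5=f; x(23)→15·(23−13)≡20=u; a(0)→15·(0−13)≡13=n; a(0)→15·(0−13)≡13=n; z(25)→15·(25−13)≡24=y (all mod 26).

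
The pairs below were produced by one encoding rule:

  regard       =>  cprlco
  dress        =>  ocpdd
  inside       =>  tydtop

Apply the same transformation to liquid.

Compare letters: r→c is +11, e→p is +11, g→r is +11 — a constant shift. This is a Caesar cipher with shift 11.
On liquid: l+11=w, i+11=t, q+11=b, u+11=f, i+11=t, d+11=o.

wtbfto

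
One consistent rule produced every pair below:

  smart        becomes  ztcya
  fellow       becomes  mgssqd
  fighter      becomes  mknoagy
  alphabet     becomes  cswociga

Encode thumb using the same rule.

aowti

The shift depends on letter class: consonant s→z is +7, but vowel a→c is +2. Vowels shift forward by 2 and consonants shift forward by 7.
On thumb: t(cons)+7=a, h(cons)+7=o, u(vowel)+2=w, m(cons)+7=t, b(cons)+7=i.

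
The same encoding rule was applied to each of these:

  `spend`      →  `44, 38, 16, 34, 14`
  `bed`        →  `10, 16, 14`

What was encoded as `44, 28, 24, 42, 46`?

skirt

s(#19)→44 and p(#16)→38: differences scale by 2, so n = 2·pos + 6. With a=1..z=26, the number is 2·pos + 6.
Reversing it on 44, 28, 24, 42, 46: 44→(44−6)÷2=19=s, 28→(28−6)÷2=11=k, 24→(24−6)÷2=9=i, 42→(42−6)÷2=18=r, 46→(46−6)÷2=20=t.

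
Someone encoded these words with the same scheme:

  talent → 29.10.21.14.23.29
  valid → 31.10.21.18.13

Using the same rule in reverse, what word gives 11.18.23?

t is letter #20 and maps to 29: an offset of 9. Each letter is replaced by its alphabet position (a=1..z=26) + 9.
Reversing it on 11.18.23: 11→(11−9)÷1=2=b, 18→(18−9)÷1=9=i, 23→(23−9)÷1=14=n.

bin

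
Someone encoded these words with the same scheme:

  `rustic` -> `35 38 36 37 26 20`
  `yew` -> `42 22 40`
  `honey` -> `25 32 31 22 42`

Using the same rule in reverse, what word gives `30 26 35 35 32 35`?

mirror

r is letter #18 and maps to 35: an offset of 17. The number is (letter's place in the alphabet, a=1) + 17.
Undoing it on 30 26 35 35 32 35: 30→(30−17)÷1=13=m, 26→(26−17)÷1=9=i, 35→(35−17)÷1=18=r, 35→(35−17)÷1=18=r, 32→(32−17)÷1=15=o, 35→(35−17)÷1=18=r.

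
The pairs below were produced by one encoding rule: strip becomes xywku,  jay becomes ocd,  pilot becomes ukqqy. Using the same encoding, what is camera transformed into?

The shift depends on letter class: consonant s→x is +5, but vowel i→k is +2. Vowels shift forward by 2 and consonants shift forward by 5.
On camera: c(cons)+5=h, a(vowel)+2=c, m(cons)+5=r, e(vowel)+2=g, r(cons)+5=w, a(vowel)+2=c.

hcrgwc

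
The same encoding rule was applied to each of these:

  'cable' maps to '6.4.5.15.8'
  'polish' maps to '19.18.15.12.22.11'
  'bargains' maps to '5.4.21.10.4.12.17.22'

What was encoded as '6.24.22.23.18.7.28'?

custody

c is letter #3 and maps to 6: an offset of 3. The number is (letter's place in the alphabet, a=1) + 3.
Undoing it on 6.24.22.23.18.7.28: 6→(6−3)÷1=3=c, 24→(24−3)÷1=21=u, 22→(22−3)÷1=19=s, 23→(23−3)÷1=20=t, 18→(18−3)÷1=15=o, 7→(7−3)÷1=4=d, 28→(28−3)÷1=25=y.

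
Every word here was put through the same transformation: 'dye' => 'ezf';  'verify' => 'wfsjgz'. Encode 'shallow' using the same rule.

tibmmpx

Compare letters: d→e is +1, y→z is +1, e→f is +1 — a constant shift. It's a constant shift of +1 (ROT1).
On shallow: s+1=t, h+1=i, a+1=b, l+1=m, l+1=m, o+1=p, w+1=x.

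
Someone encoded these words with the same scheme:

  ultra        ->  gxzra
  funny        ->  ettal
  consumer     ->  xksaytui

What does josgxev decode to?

pyramid

The output letters match the input read backwards, each shifted +6: ultra reversed is artlu. Two steps: reverse the string, then apply a Caesar shift of +6.
Reversing it on josgxev: shift back: j−6=d, o−6=i, s−6=m, g−6=a, x−6=r, e−6=y, v−6=p → dimaryp; then reverse → pyramid.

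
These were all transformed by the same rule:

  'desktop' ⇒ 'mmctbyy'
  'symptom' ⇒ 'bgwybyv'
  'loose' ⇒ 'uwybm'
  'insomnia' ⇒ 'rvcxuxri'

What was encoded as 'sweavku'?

journal

Shifts by position in desktop: pos 0: d→m (+9), pos 1: e→m (+8), pos 2: s→c (+10), pos 3: k→t (+9), pos 4: t→b (+8), pos 5: o→y (+10) — repeating every 3. A repeating key of period 3 is used — shifts +9, +8, +10 over and over.
Reversing it on sweavku: s−9=j, w−8=o, e−10=u, a−9=r, v−8=n, k−10=a, u−9=l.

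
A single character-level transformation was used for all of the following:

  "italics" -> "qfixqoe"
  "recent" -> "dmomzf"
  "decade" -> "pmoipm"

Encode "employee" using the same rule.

mybxwkmm

The shift depends on letter class: consonant t→f is +12, but vowel i→q is +8. The rule splits by letter class: vowels +8, consonants +12.
For employee: e(vowel)+8=m, m(cons)+12=y, p(cons)+12=b, l(cons)+12=x, o(vowel)+8=w, y(cons)+12=k, e(vowel)+8=m, e(vowel)+8=m.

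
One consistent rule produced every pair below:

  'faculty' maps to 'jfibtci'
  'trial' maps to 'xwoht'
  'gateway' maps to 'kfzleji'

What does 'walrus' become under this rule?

afrycb

In faculty: f→j is +4, a→f is +5, c→i is +6, u→b is +7 — the shift increases by 1 each position. Each letter shifts forward by (position + 4), i.e. 4, 5, 6, … — the shift grows by one for each successive letter.
For walrus: w+4=a, a+5=f, l+6=r, r+7=y, u+8=c, s+9=b.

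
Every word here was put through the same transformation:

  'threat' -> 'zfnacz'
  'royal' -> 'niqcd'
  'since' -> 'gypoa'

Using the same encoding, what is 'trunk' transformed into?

Each letter's alphabet position (a=0..z=25) is mapped through 19·x+2 mod 26 — an affine cipher.
Applying it to trunk: t(19)→19·19+2≡25=z; r(17)→19·17+2≡13=n; u(20)→19·20+2≡18=s; n(13)→19·13+2≡15=p; k(10)→19·10+2≡10=k (all mod 26).

znspk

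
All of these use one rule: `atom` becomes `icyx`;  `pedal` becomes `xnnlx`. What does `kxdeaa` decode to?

cotton

In atom: a→i is +8, t→c is +9, o→y is +10, m→x is +11 — the shift increases by 1 each position. Letter i (0-indexed) is shifted by i+8, so successive shifts are 8, 9, 10, ….
Decoding kxdeaa: k−8=c, x−9=o, d−10=t, e−11=t, a−12=o, a−13=n.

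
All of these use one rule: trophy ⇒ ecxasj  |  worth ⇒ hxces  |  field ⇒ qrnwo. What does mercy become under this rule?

xncnj

The shift depends on letter class: consonant t→e is +11, but vowel o→x is +9. Vowels shift forward by 9 and consonants shift forward by 11.
For mercy: m(cons)+11=x, e(vowel)+9=n, r(cons)+11=c, c(cons)+11=n, y(cons)+11=j.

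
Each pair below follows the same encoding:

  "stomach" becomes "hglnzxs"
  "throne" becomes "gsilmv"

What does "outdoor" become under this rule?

Each pair mirrors across the alphabet (s↔h, t↔g, o↔l): positions sum to 25. This is the alphabet-reversal cipher (Atbash): a becomes z, b becomes y, etc.
Applying it to outdoor: o↔l, u↔f, t↔g, d↔w, o↔l, o↔l, r↔i.

lfgwlli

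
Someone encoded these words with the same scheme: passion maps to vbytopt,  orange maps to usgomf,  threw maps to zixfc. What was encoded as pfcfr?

jewel

Shifts by position in passion: pos 0: p→v (+6), pos 1: a→b (+1), pos 2: s→y (+6), pos 3: s→t (+1) — repeating every 2. It's a Vigenère-style cipher with numeric key [6,1]: position i shifts by key[i mod 2].
Undoing it on pfcfr: p−6=j, f−1=e, c−6=w, f−1=e, r−6=l.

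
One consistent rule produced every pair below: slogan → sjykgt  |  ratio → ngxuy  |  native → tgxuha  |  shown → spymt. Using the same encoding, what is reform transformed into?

s(18)→s(18) and l(11)→j(9) fit y≡5x+6 (mod 26); the inverse of 5 mod 26 is 21. Treating letters as 0–25, the rule is x ↦ 5x + 6 (mod 26).
For reform: r(17)→5·17+6≡13=n; e(4)→5·4+6≡0=a; f(5)→5·5+6≡5=f; o(14)→5·14+6≡24=y; r(17)→5·17+6≡13=n; m(12)→5·12+6≡14=o (all mod 26).

nafyno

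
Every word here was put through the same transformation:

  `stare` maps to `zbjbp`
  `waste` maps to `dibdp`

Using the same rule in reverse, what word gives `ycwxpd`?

runner

In stare: s→z is +7, t→b is +8, a→j is +9, r→b is +10 — the shift increases by 1 each position. The shift increases by 1 at each position, starting from +7: 7, 8, 9, ….
Reversing it on ycwxpd: y−7=r, c−8=u, w−9=n, x−10=n, p−11=e, d−12=r.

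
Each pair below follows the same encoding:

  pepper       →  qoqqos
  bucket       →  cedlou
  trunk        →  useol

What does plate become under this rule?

qmkuo

Vowels shift forward by 10 and consonants shift forward by 1.
For plate: p(cons)+1=q, l(cons)+1=m, a(vowel)+10=k, t(cons)+1=u, e(vowel)+10=o.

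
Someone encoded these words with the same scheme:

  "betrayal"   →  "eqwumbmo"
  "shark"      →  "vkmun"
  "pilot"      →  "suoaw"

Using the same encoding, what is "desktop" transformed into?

gqvnwas

The shift depends on letter class: consonant b→e is +3, but vowel e→q is +12. The rule splits by letter class: vowels +12, consonants +3.
On desktop: d(cons)+3=g, e(vowel)+12=q, s(cons)+3=v, k(cons)+3=n, t(cons)+3=w, o(vowel)+12=a, p(cons)+3=s.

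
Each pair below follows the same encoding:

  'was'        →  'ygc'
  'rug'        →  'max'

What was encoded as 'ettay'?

sunny

The output letters match the input read backwards, each shifted +6: was reversed is saw. Read the word backwards and shift each letter +6.
Undoing it on ettay: shift back: e−6=y, t−6=n, t−6=n, a−6=u, y−6=s → ynnus; then reverse → sunny.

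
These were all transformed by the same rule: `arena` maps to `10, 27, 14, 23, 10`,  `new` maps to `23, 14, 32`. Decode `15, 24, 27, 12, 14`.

a is letter #1 and maps to 10: an offset of 9. Letters become their 1-based position plus 9 (so a→10, b→11, …).
Decoding 15, 24, 27, 12, 14: 15→(15−9)÷1=6=f, 24→(24−9)÷1=15=o, 27→(27−9)÷1=18=r, 12→(12−9)÷1=3=c, 14→(14−9)÷1=5=e.

force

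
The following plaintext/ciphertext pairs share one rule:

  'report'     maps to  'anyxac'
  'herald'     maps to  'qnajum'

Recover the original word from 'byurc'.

split

Compare letters: r→a is +9, e→n is +9, p→y is +9 — a constant shift. Each letter is shifted forward by 9 in the alphabet (a Caesar shift of +9).
Undoing it on byurc: b−9=s, y−9=p, u−9=l, r−9=i, c−9=t.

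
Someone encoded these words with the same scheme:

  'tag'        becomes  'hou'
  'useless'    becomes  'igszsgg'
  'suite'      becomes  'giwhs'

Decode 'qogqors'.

cascade

Compare letters: t→h is +14, a→o is +14, g→u is +14 — a constant shift. It's a constant shift of +14 (ROT14).
Reversing it on qogqors: q−14=c, o−14=a, g−14=s, q−14=c, o−14=a, r−14=d, s−14=e.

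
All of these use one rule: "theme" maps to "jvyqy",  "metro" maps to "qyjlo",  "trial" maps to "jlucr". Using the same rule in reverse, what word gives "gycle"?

weary

t(19)→j(9) and h(7)→v(21) fit y≡25x+2 (mod 26); the inverse of 25 mod 26 is 25. Each letter's alphabet position (a=0..z=25) is mapped through 25·x+2 mod 26 — an affine cipher.
Decoding gycle: g(6)→25·(6−2)≡22=w; y(24)→25·(24−2)≡4=e; c(2)→25·(2−2)≡0=a; l(11)→25·(11−2)≡17=r; e(4)→25·(4−2)≡24=y (all mod 26).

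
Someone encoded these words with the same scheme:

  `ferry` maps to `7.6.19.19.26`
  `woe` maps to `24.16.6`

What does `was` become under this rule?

24.2.20

Letters become their 1-based position plus 1 (so a→2, b→3, …).
Applying it to was: w=23→24, a=1→2, s=19→20.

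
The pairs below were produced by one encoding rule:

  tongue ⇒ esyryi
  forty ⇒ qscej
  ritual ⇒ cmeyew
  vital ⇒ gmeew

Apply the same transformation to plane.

aweyi

The shift depends on letter class: consonant t→e is +11, but vowel o→s is +4. The rule splits by letter class: vowels +4, consonants +11.
For plane: p(cons)+11=a, l(cons)+11=w, a(vowel)+4=e, n(cons)+11=y, e(vowel)+4=i.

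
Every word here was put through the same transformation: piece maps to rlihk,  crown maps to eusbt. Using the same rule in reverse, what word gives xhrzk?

Each letter shifts forward by (position + 2), i.e. 2, 3, 4, … — the shift grows by one for each successive letter.
Reversing it on xhrzk: x−2=v, h−3=e, r−4=n, z−5=u, k−6=e.

venue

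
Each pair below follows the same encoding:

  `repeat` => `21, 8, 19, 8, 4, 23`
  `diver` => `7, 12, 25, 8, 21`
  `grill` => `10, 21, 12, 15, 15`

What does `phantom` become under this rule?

19, 11, 4, 17, 23, 18, 16

r is letter #18 and maps to 21: an offset of 3. Each letter is replaced by its alphabet position (a=1..z=26) + 3.
Applying it to phantom: p=16→19, h=8→11, a=1→4, n=14→17, t=20→23, o=15→18, m=13→16.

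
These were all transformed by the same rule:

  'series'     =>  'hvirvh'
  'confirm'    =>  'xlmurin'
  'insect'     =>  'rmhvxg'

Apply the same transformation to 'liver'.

orevi

Each pair mirrors across the alphabet (s↔h, e↔v, r↔i): positions sum to 25. This is the alphabet-reversal cipher (Atbash): a becomes z, b becomes y, etc.
For liver: l↔o, i↔r, v↔e, e↔v, r↔i.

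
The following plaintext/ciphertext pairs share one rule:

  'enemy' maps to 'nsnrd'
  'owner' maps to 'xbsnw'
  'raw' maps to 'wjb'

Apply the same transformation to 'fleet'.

The shift depends on letter class: consonant n→s is +5, but vowel e→n is +9. Vowels shift forward by 9 and consonants shift forward by 5.
Applying it to fleet: f(cons)+5=k, l(cons)+5=q, e(vowel)+9=n, e(vowel)+9=n, t(cons)+5=y.

kqnny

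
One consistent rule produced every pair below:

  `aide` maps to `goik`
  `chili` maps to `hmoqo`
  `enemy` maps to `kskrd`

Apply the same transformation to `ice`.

ohk

Vowels shift forward by 6 and consonants shift forward by 5.
On ice: i(vowel)+6=o, c(cons)+5=h, e(vowel)+6=k.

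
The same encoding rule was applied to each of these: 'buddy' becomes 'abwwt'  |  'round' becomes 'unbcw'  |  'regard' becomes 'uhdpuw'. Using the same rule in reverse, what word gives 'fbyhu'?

super

b(1)→a(0) and u(20)→b(1) fit y≡11x+15 (mod 26); the inverse of 11 mod 26 is 19. Treating letters as 0–25, the rule is x ↦ 11x + 15 (mod 26).
Undoing it on fbyhu: f(5)→19·(5−15)≡18=s; b(1)→19·(1−15)≡20=u; y(24)→19·(24−15)≡15=p; h(7)→19·(7−15)≡4=e; u(20)→19·(20−15)≡17=r (all mod 26).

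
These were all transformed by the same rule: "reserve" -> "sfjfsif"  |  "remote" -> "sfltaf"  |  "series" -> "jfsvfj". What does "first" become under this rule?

r(17)→s(18) and e(4)→f(5) fit y≡17x+15 (mod 26); the inverse of 17 mod 26 is 23. Each letter's alphabet position (a=0..z=25) is mapped through 17·x+15 mod 26 — an affine cipher.
Applying it to first: f(5)→17·5+15≡22=w; i(8)→17·8+15≡21=v; r(17)→17·17+15≡18=s; s(18)→17·18+15≡9=j; t(19)→17·19+15≡0=a (all mod 26).

wvsja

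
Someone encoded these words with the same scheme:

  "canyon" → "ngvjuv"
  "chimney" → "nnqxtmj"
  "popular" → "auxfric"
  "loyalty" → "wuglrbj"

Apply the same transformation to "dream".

oxmls

It's a Vigenère-style cipher with numeric key [11,6,8]: position i shifts by key[i mod 3].
For dream: d+11=o, r+6=x, e+8=m, a+11=l, m+6=s.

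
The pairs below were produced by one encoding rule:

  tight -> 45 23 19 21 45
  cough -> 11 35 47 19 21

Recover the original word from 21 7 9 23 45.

t(#20)→45 and i(#9)→23: differences scale by 2, so n = 2·pos + 5. With a=1..z=26, the number is 2·pos + 5.
Reversing it on 21 7 9 23 45: 21→(21−5)÷2=8=h, 7→(7−5)÷2=1=a, 9→(9−5)÷2=2=b, 23→(23−5)÷2=9=i, 45→(45−5)÷2=20=t.

habit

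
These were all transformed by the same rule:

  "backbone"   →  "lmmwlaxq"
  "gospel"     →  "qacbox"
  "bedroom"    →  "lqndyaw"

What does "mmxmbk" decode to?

canary

Shifts by position in backbone: pos 0: b→l (+10), pos 1: a→m (+12), pos 2: c→m (+10), pos 3: k→w (+12) — repeating every 2. A repeating key of period 2 is used — shifts +10, +12 over and over.
Undoing it on mmxmbk: m−10=c, m−12=a, x−10=n, m−12=a, b−10=r, k−12=y.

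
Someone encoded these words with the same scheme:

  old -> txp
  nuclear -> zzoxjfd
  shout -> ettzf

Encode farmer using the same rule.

rfdyjd

The shift depends on letter class: consonant l→x is +12, but vowel o→t is +5. Vowels shift forward by 5 and consonants shift forward by 12.
On farmer: f(cons)+12=r, a(vowel)+5=f, r(cons)+12=d, m(cons)+12=y, e(vowel)+5=j, r(cons)+12=d.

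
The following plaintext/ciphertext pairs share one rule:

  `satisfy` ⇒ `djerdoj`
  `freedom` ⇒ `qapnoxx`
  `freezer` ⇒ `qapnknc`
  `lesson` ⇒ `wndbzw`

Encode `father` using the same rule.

Shifts by position in satisfy: pos 0: s→d (+11), pos 1: a→j (+9), pos 2: t→e (+11), pos 3: i→r (+9) — repeating every 2. It's a Vigenère-style cipher with numeric key [11,9]: position i shifts by key[i mod 2].
Applying it to father: f+11=q, a+9=j, t+11=e, h+9=q, e+11=p, r+9=a.

qjeqpa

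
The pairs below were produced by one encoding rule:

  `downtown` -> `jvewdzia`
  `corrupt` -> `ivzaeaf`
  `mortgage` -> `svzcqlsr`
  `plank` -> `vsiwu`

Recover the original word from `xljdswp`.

rebuild

In downtown: d→j is +6, o→v is +7, w→e is +8, n→w is +9 — the shift increases by 1 each position. Each letter shifts forward by (position + 6), i.e. 6, 7, 8, … — the shift grows by one for each successive letter.
Reversing it on xljdswp: x−6=r, l−7=e, j−8=b, d−9=u, s−10=i, w−11=l, p−12=d.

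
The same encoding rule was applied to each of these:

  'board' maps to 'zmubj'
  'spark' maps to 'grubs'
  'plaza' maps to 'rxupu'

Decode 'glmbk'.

This is an affine cipher: with a=0,…,z=25, each position x becomes (5x+20) mod 26.
Decoding glmbk: g(6)→21·(6−20)≡18=s; l(11)→21·(11−20)≡19=t; m(12)→21·(12−20)≡14=o; b(1)→21·(1−20)≡17=r; k(10)→21·(10−20)≡24=y (all mod 26).

story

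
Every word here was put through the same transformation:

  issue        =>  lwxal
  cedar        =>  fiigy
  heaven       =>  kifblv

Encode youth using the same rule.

Each letter shifts forward by (position + 3), i.e. 3, 4, 5, … — the shift grows by one for each successive letter.
On youth: y+3=b, o+4=s, u+5=z, t+6=z, h+7=o.

bszzo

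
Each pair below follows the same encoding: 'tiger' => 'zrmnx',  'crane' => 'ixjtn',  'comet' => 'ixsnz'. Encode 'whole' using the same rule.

The shift depends on letter class: consonant t→z is +6, but vowel i→r is +9. Vowels shift forward by 9 and consonants shift forward by 6.
For whole: w(cons)+6=c, h(cons)+6=n, o(vowel)+9=x, l(cons)+6=r, e(vowel)+9=n.

cnxrn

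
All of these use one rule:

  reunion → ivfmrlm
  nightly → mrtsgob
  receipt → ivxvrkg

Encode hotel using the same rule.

Each pair mirrors across the alphabet (r↔i, e↔v, u↔f): positions sum to 25. Letters are reflected about the middle of the alphabet (position → 25−position): Atbash.
For hotel: h↔s, o↔l, t↔g, e↔v, l↔o.

slgvo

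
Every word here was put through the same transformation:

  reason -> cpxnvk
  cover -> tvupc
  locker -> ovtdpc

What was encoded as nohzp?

slime

r(17)→c(2) and e(4)→p(15) fit y≡11x+23 (mod 26); the inverse of 11 mod 26 is 19. This is an affine cipher: with a=0,…,z=25, each position x becomes (11x+23) mod 26.
Decoding nohzp: n(13)→19·(13−23)≡18=s; o(14)→19·(14−23)≡11=l; h(7)→19·(7−23)≡8=i; z(25)→19·(25−23)≡12=m; p(15)→19·(15−23)≡4=e (all mod 26).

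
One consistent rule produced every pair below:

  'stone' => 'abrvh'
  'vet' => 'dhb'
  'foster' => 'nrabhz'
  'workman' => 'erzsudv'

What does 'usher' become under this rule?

xaphz

Two shifts are in play — +3 for a/e/i/o/u, +8 for every other letter.
For usher: u(vowel)+3=x, s(cons)+8=a, h(cons)+8=p, e(vowel)+3=h, r(cons)+8=z.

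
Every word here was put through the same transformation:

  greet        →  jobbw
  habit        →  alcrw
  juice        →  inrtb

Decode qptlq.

g(6)→j(9) and r(17)→o(14) fit y≡17x+11 (mod 26); the inverse of 17 mod 26 is 23. Each letter's alphabet position (a=0..z=25) is mapped through 17·x+11 mod 26 — an affine cipher.
Reversing it on qptlq: q(16)→23·(16−11)≡11=l; p(15)→23·(15−11)≡14=o; t(19)→23·(19−11)≡2=c; l(11)→23·(11−11)≡0=a; q(16)→23·(16−11)≡11=l (all mod 26).

local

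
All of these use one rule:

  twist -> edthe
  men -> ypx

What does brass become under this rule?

ddlcm

Read the word backwards and shift each letter +11.
Applying it to brass: reverse → ssarb; then shift: s+11=d, s+11=d, a+11=l, r+11=c, b+11=m.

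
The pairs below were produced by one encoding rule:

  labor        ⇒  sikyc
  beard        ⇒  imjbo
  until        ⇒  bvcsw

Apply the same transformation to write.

In labor: l→s is +7, a→i is +8, b→k is +9, o→y is +10 — the shift increases by 1 each position. The shift increases by 1 at each position, starting from +7: 7, 8, 9, ….
Applying it to write: w+7=d, r+8=z, i+9=r, t+10=d, e+11=p.

dzrdp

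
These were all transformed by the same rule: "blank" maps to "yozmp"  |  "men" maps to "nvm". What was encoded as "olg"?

Letters are reflected about the middle of the alphabet (position → 25−position): Atbash.
Undoing it on olg: o↔l, l↔o, g↔t.

lot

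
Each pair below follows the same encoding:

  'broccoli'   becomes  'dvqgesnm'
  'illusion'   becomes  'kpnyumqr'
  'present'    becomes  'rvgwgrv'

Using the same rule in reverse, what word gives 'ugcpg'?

The shifts repeat in a cycle of length 2: positions 0,1,… shift by +2, +4, then the pattern repeats.
Undoing it on ugcpg: u−2=s, g−4=c, c−2=a, p−4=l, g−2=e.

scale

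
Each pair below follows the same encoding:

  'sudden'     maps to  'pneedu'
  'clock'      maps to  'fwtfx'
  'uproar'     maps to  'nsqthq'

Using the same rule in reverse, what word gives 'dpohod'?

estate

Treating letters as 0–25, the rule is x ↦ 25x + 7 (mod 26).
Decoding dpohod: d(3)→25·(3−7)≡4=e; p(15)→25·(15−7)≡18=s; o(14)→25·(14−7)≡19=t; h(7)→25·(7−7)≡0=a; o(14)→25·(14−7)≡19=t; d(3)→25·(3−7)≡4=e (all mod 26).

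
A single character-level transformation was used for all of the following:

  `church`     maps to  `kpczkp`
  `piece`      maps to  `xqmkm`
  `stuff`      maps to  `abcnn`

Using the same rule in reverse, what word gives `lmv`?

This is a Caesar cipher with shift 8.
Undoing it on lmv: l−8=d, m−8=e, v−8=n.

den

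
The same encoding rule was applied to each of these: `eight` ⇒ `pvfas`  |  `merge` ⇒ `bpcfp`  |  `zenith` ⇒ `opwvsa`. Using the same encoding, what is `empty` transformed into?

pbmst

e(4)→p(15) and i(8)→v(21) fit y≡21x+9 (mod 26); the inverse of 21 mod 26 is 5. Treating letters as 0–25, the rule is x ↦ 21x + 9 (mod 26).
Applying it to empty: e(4)→21·4+9≡15=p; m(12)→21·12+9≡1=b; p(15)→21·15+9≡12=m; t(19)→21·19+9≡18=s; y(24)→21·24+9≡19=t (all mod 26).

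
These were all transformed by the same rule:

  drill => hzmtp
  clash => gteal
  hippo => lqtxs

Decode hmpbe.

Shifts by position in drill: pos 0: d→h (+4), pos 1: r→z (+8), pos 2: i→m (+4), pos 3: l→t (+8) — repeating every 2. It's a Vigenère-style cipher with numeric key [4,8]: position i shifts by key[i mod 2].
Decoding hmpbe: h−4=d, m−8=e, p−4=l, b−8=t, e−4=a.

delta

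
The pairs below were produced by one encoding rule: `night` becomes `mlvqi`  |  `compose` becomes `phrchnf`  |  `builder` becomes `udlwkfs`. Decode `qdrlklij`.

humidity

n(13)→m(12) and i(8)→l(11) fit y≡21x+25 (mod 26); the inverse of 21 mod 26 is 5. Treating letters as 0–25, the rule is x ↦ 21x + 25 (mod 26).
Reversing it on qdrlklij: q(16)→5·(16−25)≡7=h; d(3)→5·(3−25)≡20=u; r(17)→5·(17−25)≡12=m; l(11)→5·(11−25)≡8=i; k(10)→5·(10−25)≡3=d; l(11)→5·(11−25)≡8=i; i(8)→5·(8−25)≡19=t; j(9)→5·(9−25)≡24=y (all mod 26).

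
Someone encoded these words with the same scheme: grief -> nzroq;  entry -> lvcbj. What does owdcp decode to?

Each letter shifts forward by (position + 7), i.e. 7, 8, 9, … — the shift grows by one for each successive letter.
Decoding owdcp: o−7=h, w−8=o, d−9=u, c−10=s, p−11=e.

house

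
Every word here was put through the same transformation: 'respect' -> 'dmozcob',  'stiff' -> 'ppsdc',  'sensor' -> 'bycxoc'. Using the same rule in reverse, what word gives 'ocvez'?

pulse

Read the word backwards and shift each letter +10.
Reversing it on ocvez: shift back: o−10=e, c−10=s, v−10=l, e−10=u, z−10=p → eslup; then reverse → pulse.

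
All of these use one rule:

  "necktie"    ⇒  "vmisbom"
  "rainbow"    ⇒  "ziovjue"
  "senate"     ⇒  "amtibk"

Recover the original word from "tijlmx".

ladder

Shifts by position in necktie: pos 0: n→v (+8), pos 1: e→m (+8), pos 2: c→i (+6), pos 3: k→s (+8), pos 4: t→b (+8), pos 5: i→o (+6) — repeating every 3. It's a Vigenère-style cipher with numeric key [8,8,6]: position i shifts by key[i mod 3].
Decoding tijlmx: t−8=l, i−8=a, j−6=d, l−8=d, m−8=e, x−6=r.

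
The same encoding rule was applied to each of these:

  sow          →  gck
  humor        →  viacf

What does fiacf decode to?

rumor

Compare letters: s→g is +14, o→c is +14, w→k is +14 — a constant shift. This is a Caesar cipher with shift 14.
Reversing it on fiacf: f−14=r, i−14=u, a−14=m, c−14=o, f−14=r.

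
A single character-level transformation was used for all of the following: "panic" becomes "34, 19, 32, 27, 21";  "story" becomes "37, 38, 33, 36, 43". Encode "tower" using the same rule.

38, 33, 41, 23, 36

p is letter #16 and maps to 34: an offset of 18. Letters become their 1-based position plus 18 (so a→19, b→20, …).
Applying it to tower: t=20→38, o=15→33, w=23→41, e=5→23, r=18→36.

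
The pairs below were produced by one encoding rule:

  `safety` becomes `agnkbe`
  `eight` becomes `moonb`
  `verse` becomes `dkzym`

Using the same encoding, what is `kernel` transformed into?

Shifts by position in safety: pos 0: s→a (+8), pos 1: a→g (+6), pos 2: f→n (+8), pos 3: e→k (+6) — repeating every 2. A repeating key of period 2 is used — shifts +8, +6 over and over.
Applying it to kernel: k+8=s, e+6=k, r+8=z, n+6=t, e+8=m, l+6=r.

skztmr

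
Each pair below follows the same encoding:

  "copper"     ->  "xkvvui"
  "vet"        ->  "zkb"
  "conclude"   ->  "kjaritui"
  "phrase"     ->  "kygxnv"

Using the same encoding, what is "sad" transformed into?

jgy

The word is reversed, then every letter is shifted forward by 6.
On sad: reverse → das; then shift: d+6=j, a+6=g, s+6=y.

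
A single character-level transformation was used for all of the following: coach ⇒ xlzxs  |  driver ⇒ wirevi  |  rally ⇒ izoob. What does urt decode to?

fig

Each pair mirrors across the alphabet (c↔x, o↔l, a↔z): positions sum to 25. This is the alphabet-reversal cipher (Atbash): a becomes z, b becomes y, etc.
Decoding urt: u↔f, r↔i, t↔g.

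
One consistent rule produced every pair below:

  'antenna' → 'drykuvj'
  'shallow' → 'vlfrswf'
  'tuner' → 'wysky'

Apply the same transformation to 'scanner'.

In antenna: a→d is +3, n→r is +4, t→y is +5, e→k is +6 — the shift increases by 1 each position. Each letter shifts forward by (position + 3), i.e. 3, 4, 5, … — the shift grows by one for each successive letter.
On scanner: s+3=v, c+4=g, a+5=f, n+6=t, n+7=u, e+8=m, r+9=a.

vgftuma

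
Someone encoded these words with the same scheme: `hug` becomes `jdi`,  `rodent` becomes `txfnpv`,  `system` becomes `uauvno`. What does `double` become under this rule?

fxddnn

The shift depends on letter class: consonant h→j is +2, but vowel u→d is +9. Two shifts are in play — +9 for a/e/i/o/u, +2 for every other letter.
For double: d(cons)+2=f, o(vowel)+9=x, u(vowel)+9=d, b(cons)+2=d, l(cons)+2=n, e(vowel)+9=n.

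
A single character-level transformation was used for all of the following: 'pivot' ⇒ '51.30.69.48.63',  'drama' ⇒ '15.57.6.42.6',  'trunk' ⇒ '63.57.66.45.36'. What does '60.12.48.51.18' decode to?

p(#16)→51 and i(#9)→30: differences scale by 3, so n = 3·pos + 3. Each letter becomes 3×(its alphabet position, a=1..z=26) + 3.
Reversing it on 60.12.48.51.18: 60→(60−3)÷3=19=s, 12→(12−3)÷3=3=c, 48→(48−3)÷3=15=o, 51→(51−3)÷3=16=p, 18→(18−3)÷3=5=e.

scope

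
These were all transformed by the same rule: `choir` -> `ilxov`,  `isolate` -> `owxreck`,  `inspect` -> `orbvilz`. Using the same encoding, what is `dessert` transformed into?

jibyiaz

Shifts by position in choir: pos 0: c→i (+6), pos 1: h→l (+4), pos 2: o→x (+9), pos 3: i→o (+6), pos 4: r→v (+4) — repeating every 3. It's a Vigenère-style cipher with numeric key [6,4,9]: position i shifts by key[i mod 3].
Applying it to dessert: d+6=j, e+4=i, s+9=b, s+6=y, e+4=i, r+9=a, t+6=z.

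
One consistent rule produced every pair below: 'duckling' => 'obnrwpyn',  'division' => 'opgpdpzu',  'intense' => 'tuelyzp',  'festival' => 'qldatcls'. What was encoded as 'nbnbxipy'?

A repeating key of period 2 is used — shifts +11, +7 over and over.
Undoing it on nbnbxipy: n−11=c, b−7=u, n−11=c, b−7=u, x−11=m, i−7=b, p−11=e, y−7=r.

cucumber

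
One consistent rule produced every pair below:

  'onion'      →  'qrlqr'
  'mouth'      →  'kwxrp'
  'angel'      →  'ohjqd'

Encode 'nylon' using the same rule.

The output letters match the input read backwards, each shifted +3: onion reversed is noino. Read the word backwards and shift each letter +3.
For nylon: reverse → nolyn; then shift: n+3=q, o+3=r, l+3=o, y+3=b, n+3=q.

qrobq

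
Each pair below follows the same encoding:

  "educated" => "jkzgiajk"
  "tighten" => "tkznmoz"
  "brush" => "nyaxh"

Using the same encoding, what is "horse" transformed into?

kyxun

The output letters match the input read backwards, each shifted +6: educated reversed is detacude. Two steps: reverse the string, then apply a Caesar shift of +6.
On horse: reverse → esroh; then shift: e+6=k, s+6=y, r+6=x, o+6=u, h+6=n.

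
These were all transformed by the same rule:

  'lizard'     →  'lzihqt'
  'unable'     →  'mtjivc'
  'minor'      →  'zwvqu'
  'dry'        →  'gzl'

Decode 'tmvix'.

The output letters match the input read backwards, each shifted +8: lizard reversed is drazil. Two steps: reverse the string, then apply a Caesar shift of +8.
Decoding tmvix: shift back: t−8=l, m−8=e, v−8=n, i−8=a, x−8=p → lenap; then reverse → panel.

panel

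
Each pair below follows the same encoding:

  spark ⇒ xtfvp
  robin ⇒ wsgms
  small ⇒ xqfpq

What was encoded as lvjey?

great

The shifts repeat in a cycle of length 2: positions 0,1,… shift by +5, +4, then the pattern repeats.
Reversing it on lvjey: l−5=g, v−4=r, j−5=e, e−4=a, y−5=t.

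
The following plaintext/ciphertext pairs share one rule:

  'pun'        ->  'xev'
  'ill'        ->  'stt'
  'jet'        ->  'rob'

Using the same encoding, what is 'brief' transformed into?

jzson

The shift depends on letter class: consonant p→x is +8, but vowel u→e is +10. The rule splits by letter class: vowels +10, consonants +8.
Applying it to brief: b(cons)+8=j, r(cons)+8=z, i(vowel)+10=s, e(vowel)+10=o, f(cons)+8=n.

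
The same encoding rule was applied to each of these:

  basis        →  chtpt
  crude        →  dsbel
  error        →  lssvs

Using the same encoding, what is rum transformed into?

The rule splits by letter class: vowels +7, consonants +1.
Applying it to rum: r(cons)+1=s, u(vowel)+7=b, m(cons)+1=n.

sbn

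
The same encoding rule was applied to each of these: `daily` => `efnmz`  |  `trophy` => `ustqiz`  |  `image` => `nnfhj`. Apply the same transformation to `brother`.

The shift depends on letter class: consonant d→e is +1, but vowel a→f is +5. Two shifts are in play — +5 for a/e/i/o/u, +1 for every other letter.
Applying it to brother: b(cons)+1=c, r(cons)+1=s, o(vowel)+5=t, t(cons)+1=u, h(cons)+1=i, e(vowel)+5=j, r(cons)+1=s.

cstuijs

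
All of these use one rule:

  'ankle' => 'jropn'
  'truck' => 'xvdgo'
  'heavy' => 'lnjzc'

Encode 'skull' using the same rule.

wodpp

The shift depends on letter class: consonant n→r is +4, but vowel a→j is +9. Vowels shift forward by 9 and consonants shift forward by 4.
For skull: s(cons)+4=w, k(cons)+4=o, u(vowel)+9=d, l(cons)+4=p, l(cons)+4=p.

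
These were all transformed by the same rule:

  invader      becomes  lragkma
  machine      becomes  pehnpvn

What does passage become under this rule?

Letter i (0-indexed) is shifted by i+3, so successive shifts are 3, 4, 5, ….
For passage: p+3=s, a+4=e, s+5=x, s+6=y, a+7=h, g+8=o, e+9=n.

sexyhon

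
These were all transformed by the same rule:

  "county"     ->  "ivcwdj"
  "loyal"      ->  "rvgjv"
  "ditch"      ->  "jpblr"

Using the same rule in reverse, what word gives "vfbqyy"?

python

In county: c→i is +6, o→v is +7, u→c is +8, n→w is +9 — the shift increases by 1 each position. Each letter shifts forward by (position + 6), i.e. 6, 7, 8, … — the shift grows by one for each successive letter.
Reversing it on vfbqyy: v−6=p, f−7=y, b−8=t, q−9=h, y−10=o, y−11=n.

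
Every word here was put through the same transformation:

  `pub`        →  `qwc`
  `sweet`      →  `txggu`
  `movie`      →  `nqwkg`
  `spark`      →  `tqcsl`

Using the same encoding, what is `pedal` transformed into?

The shift depends on letter class: consonant p→q is +1, but vowel u→w is +2. Vowels shift forward by 2 and consonants shift forward by 1.
Applying it to pedal: p(cons)+1=q, e(vowel)+2=g, d(cons)+1=e, a(vowel)+2=c, l(cons)+1=m.

qgecm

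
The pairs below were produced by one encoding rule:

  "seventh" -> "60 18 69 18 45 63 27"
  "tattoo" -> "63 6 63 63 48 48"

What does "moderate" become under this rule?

42 48 15 18 57 6 63 18

s(#19)→60 and e(#5)→18: differences scale by 3, so n = 3·pos + 3. The formula is n = 3×(alphabet index, a=1) + 3.
For moderate: m=13→42, o=15→48, d=4→15, e=5→18, r=18→57, a=1→6, t=20→63, e=5→18.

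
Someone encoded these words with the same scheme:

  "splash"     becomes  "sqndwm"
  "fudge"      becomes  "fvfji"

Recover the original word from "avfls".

audio

In splash: s→s is +0, p→q is +1, l→n is +2, a→d is +3 — the shift increases by 1 each position. Each letter shifts forward by its position index (0, 1, 2, …) — the shift grows by one for each successive letter.
Undoing it on avfls: a−0=a, v−1=u, f−2=d, l−3=i, s−4=o.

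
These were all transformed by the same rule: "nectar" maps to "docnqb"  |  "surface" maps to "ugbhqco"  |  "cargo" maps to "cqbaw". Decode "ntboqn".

threat

This is an affine cipher: with a=0,…,z=25, each position x becomes (19x+16) mod 26.
Undoing it on ntboqn: n(13)→11·(13−16)≡19=t; t(19)→11·(19−16)≡7=h; b(1)→11·(1−16)≡17=r; o(14)→11·(14−16)≡4=e; q(16)→11·(16−16)≡0=a; n(13)→11·(13−16)≡19=t (all mod 26).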